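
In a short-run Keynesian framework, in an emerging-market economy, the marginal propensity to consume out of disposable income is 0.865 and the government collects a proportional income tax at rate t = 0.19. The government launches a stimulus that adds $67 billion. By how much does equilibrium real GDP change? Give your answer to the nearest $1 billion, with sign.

Government-spending multiplier = 1/(1 − c(1−t)) = 1/(1 − 0.865×0.81) = 1/0.29935 ≈ 3.341.
ΔY = k × ΔG = (+$67 billion) / 0.29935 ≈ +$224 billion.

+$224 billion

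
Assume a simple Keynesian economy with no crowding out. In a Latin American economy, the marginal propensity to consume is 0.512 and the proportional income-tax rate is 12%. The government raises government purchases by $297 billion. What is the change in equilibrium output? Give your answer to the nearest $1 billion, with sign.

Expenditure multiplier = 1/(1 − c(1−t)) = 1/(1 − 0.512×0.88) = 1/0.54944 ≈ 1.82.
ΔY = k × ΔG = (+$297 billion) / 0.54944 ≈ +$541 billion.

+$541 billion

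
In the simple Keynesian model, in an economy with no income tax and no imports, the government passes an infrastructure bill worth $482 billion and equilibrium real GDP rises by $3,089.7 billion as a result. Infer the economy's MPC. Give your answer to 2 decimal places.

0.84

Implied spending multiplier k = ΔY/ΔG = 3,089.7/482 ≈ 6.4102.
Since k = 1/(1 − MPC), MPC = 1 − 1/k = 1 − ΔG/ΔY = 1 − 482/3,089.7 ≈ 0.84.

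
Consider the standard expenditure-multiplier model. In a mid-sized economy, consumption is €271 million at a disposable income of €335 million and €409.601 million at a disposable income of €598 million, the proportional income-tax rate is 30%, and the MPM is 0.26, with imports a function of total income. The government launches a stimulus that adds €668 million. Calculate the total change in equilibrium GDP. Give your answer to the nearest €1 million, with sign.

MPC = ΔC/ΔYd = (409.601 − 271)/(598 − 335) = 138.601/263 = 0.527.
Government-spending multiplier = 1/(1 − c(1−t) + m) = 1/(1 − 0.527×0.7 + 0.26) = 1/0.8911 ≈ 1.122.
ΔY = k × ΔG = (+€668 million) / 0.8911 ≈ +€750 million.

+€750 million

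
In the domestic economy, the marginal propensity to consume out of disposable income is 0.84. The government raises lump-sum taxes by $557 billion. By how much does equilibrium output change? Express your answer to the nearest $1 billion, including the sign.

−$2,924 billion

A lump-sum tax change of +$557 billion shifts disposable income by −$557 billion; first-round consumption changes by −c × ΔT = −0.84 × (+$557 billion) = −$467.88 billion.
Expenditure multiplier = 1/(1 − MPC) = 1/(1 − 0.84) = 1/0.16 = 6.25.
The tax multiplier is −c × k = −5.25, so ΔY = k × (−c·ΔT) = (−$467.88 billion) / 0.16 ≈ −$2,924 billion.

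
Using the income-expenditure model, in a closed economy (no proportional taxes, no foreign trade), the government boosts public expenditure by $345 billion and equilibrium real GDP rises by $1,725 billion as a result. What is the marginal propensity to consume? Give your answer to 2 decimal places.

0.80

Implied spending multiplier k = ΔY/ΔG = 1,725/345 = 5.
Since k = 1/(1 − MPC), MPC = 1 − 1/k = 1 − ΔG/ΔY = 1 − 345/1,725 = 0.80.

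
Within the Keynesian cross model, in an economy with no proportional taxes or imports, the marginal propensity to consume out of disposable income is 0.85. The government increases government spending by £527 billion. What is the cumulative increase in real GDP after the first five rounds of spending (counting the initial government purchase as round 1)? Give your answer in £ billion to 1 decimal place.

Round 1 adds ΔG = £527 billion; each later round is MPC = 0.85 times the previous.
After 5 rounds: 527 + 447.95 + 380.7575 + 323.643875 + 275.09729375 = ΔG·(1 − c^5)/(1 − c) = 527 × (1 − 0.4437053125)/0.15 ≈ £1,954.4 billion.

£1,954.4 billion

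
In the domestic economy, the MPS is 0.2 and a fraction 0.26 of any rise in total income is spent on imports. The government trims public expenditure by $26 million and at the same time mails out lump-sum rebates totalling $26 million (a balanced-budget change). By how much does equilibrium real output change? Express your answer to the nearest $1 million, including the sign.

−$11 million

MPC = 1 − MPS = 1 − 0.2 = 0.8.
Expenditure multiplier = 1/(1 − c + m) = 1/(1 − 0.8 + 0.26) = 1/0.46 ≈ 2.174.
ΔG contributes k·ΔG = (−$26 million) / 0.46 ≈ −$56.5 million.
ΔT of −$26 million changes first-round spending by −c·ΔT = +$20.8 million, contributing k·(−c·ΔT) = (+$20.8 million) / 0.46 ≈ +$45.2 million.
Net ΔY = k(ΔG − c·ΔT) = (−$5.2 million) / 0.46 ≈ −$11 million.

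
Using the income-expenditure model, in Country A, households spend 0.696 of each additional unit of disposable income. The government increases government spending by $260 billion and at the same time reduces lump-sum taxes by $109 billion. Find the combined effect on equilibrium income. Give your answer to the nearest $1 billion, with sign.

Expenditure multiplier = 1/(1 − MPC) = 1/(1 − 0.696) = 1/0.304 ≈ 3.289.
ΔG contributes k·ΔG = (+$260 billion) / 0.304 ≈ +$855.3 billion.
ΔT of −$109 billion changes first-round spending by −c·ΔT = +$75.864 billion, contributing k·(−c·ΔT) = (+$75.864 billion) / 0.304 ≈ +$249.6 billion.
Net ΔY = k(ΔG − c·ΔT) = (+$335.864 billion) / 0.304 ≈ +$1,105 billion.

+$1,105 billion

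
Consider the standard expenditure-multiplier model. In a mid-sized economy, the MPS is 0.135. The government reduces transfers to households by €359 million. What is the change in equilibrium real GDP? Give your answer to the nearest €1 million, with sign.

MPC = 1 − MPS = 1 − 0.135 = 0.865.
The transfer change shifts disposable income by −€359 million, so first-round consumption changes by c·ΔTR = 0.865 × (−€359 million) = −€310.535 million.
Expenditure multiplier = 1/(1 − MPC) = 1/(1 − 0.865) = 1/0.135 ≈ 7.407.
The transfer multiplier is c × k ≈ 6.407, so ΔY = k × (c·ΔTR) = (−€310.535 million) / 0.135 ≈ −€2,300 million.

−€2,300 million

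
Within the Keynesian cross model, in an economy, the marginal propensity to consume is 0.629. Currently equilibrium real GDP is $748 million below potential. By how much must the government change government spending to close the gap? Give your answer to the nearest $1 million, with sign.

+$278 million

Spending multiplier = 1/(1 − MPC) = 1/(1 − 0.629) = 1/0.371 ≈ 2.695.
Need ΔY = +$748 million, so ΔG = ΔY/k = (+$748 million) × 0.371 ≈ +$278 million.
The government should increase government spending by $278 million.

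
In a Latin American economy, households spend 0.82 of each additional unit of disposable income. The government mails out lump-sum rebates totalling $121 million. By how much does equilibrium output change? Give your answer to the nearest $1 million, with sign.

+$551 million

A lump-sum tax change of −$121 million shifts disposable income by +$121 million; first-round consumption changes by −c × ΔT = −0.82 × (−$121 million) = +$99.22 million.
Expenditure multiplier = 1/(1 − MPC) = 1/(1 − 0.82) = 1/0.18 ≈ 5.556.
The tax multiplier is −c × k ≈ −4.556, so ΔY = k × (−c·ΔT) = (+$99.22 million) / 0.18 ≈ +$551 million.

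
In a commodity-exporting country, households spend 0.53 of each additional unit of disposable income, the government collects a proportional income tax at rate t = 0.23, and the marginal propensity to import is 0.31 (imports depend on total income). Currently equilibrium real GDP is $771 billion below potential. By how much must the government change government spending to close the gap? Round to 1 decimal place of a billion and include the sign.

+$695.4 billion

Spending multiplier = 1/(1 − c(1−t) + m) = 1/(1 − 0.53×0.77 + 0.31) = 1/0.9019 ≈ 1.109.
Need ΔY = +$771 billion, so ΔG = ΔY/k = (+$771 billion) × 0.9019 ≈ +$695.4 billion.
The government should increase government spending by $695.4 billion.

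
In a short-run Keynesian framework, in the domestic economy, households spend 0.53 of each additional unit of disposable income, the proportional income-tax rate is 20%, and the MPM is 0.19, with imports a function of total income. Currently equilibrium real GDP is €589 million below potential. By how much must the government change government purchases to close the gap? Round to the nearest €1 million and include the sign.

Spending multiplier = 1/(1 − c(1−t) + m) = 1/(1 − 0.53×0.8 + 0.19) = 1/0.766 ≈ 1.305.
Need ΔY = +€589 million, so ΔG = ΔY/k = (+€589 million) × 0.766 ≈ +€451 million.
The government should increase government purchases by €451 million.

+€451 million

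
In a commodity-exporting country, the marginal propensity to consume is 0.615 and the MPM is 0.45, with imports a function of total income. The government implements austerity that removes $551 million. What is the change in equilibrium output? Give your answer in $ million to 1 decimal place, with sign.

Spending multiplier = 1/(1 − c + m) = 1/(1 − 0.615 + 0.45) = 1/0.835 ≈ 1.198.
ΔY = k × ΔG = (−$551 million) / 0.835 ≈ −$659.9 million.

−$659.9 million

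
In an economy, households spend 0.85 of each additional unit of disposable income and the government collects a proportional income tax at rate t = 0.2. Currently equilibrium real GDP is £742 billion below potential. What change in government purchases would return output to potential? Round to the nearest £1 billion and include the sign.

Spending multiplier = 1/(1 − c(1−t)) = 1/(1 − 0.85×0.8) = 1/0.32 = 3.125.
Need ΔY = +£742 billion, so ΔG = ΔY/k = (+£742 billion) × 0.32 ≈ +£237 billion.
The government should increase government purchases by £237 billion.

+£237 billion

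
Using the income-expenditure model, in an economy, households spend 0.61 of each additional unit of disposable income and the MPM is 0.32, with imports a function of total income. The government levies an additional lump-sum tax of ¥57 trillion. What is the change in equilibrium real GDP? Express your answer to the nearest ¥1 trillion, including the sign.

A lump-sum tax change of +¥57 trillion shifts disposable income by −¥57 trillion; first-round consumption changes by −c × ΔT = −0.61 × (+¥57 trillion) = −¥34.77 trillion.
Expenditure multiplier = 1/(1 − c + m) = 1/(1 − 0.61 + 0.32) = 1/0.71 ≈ 1.408.
The tax multiplier is −c × k ≈ −0.859, so ΔY = k × (−c·ΔT) = (−¥34.77 trillion) / 0.71 ≈ −¥49 trillion.

−¥49 trillion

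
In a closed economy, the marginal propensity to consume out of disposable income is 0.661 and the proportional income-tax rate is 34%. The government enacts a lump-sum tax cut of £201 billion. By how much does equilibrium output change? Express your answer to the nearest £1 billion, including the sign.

+£236 billion

A lump-sum tax change of −£201 billion shifts disposable income by +£201 billion; first-round consumption changes by −c × ΔT = −0.661 × (−£201 billion) = +£132.861 billion.
Expenditure multiplier = 1/(1 − c(1−t)) = 1/(1 − 0.661×0.66) = 1/0.56374 ≈ 1.774.
The tax multiplier is −c × k ≈ −1.173, so ΔY = k × (−c·ΔT) = (+£132.861 billion) / 0.56374 ≈ +£236 billion.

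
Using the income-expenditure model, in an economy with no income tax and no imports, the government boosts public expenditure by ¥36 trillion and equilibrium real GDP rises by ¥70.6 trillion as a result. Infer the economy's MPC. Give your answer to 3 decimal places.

0.490

Implied spending multiplier k = ΔY/ΔG = 70.6/36 ≈ 1.9611.
Since k = 1/(1 − MPC), MPC = 1 − 1/k = 1 − ΔG/ΔY = 1 − 36/70.6 ≈ 0.490.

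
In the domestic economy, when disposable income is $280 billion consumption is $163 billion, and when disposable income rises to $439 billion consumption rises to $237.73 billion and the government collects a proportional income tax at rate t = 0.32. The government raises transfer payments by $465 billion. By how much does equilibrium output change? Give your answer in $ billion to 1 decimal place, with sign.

MPC = ΔC/ΔYd = (237.73 − 163)/(439 − 280) = 74.73/159 = 0.47.
The transfer change shifts disposable income by +$465 billion, so first-round consumption changes by c·ΔTR = 0.47 × (+$465 billion) = +$218.55 billion.
Expenditure multiplier = 1/(1 − c(1−t)) = 1/(1 − 0.47×0.68) = 1/0.6804 ≈ 1.47.
The transfer multiplier is c × k ≈ 0.691, so ΔY = k × (c·ΔTR) = (+$218.55 billion) / 0.6804 ≈ +$321.2 billion.

+$321.2 billion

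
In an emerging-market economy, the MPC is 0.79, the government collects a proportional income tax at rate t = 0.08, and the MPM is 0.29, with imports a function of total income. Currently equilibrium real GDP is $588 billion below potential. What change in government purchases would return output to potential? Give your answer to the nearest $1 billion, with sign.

+$331 billion

Spending multiplier = 1/(1 − c(1−t) + m) = 1/(1 − 0.79×0.92 + 0.29) = 1/0.5632 ≈ 1.776.
Need ΔY = +$588 billion, so ΔG = ΔY/k = (+$588 billion) × 0.5632 ≈ +$331 billion.
The government should increase government purchases by $331 billion.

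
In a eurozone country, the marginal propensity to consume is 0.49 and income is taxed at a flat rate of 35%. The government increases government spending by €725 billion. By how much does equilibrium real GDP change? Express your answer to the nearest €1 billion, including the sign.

Expenditure multiplier = 1/(1 − c(1−t)) = 1/(1 − 0.49×0.65) = 1/0.6815 ≈ 1.467.
ΔY = k × ΔG = (+€725 billion) / 0.6815 ≈ +€1,064 billion.

+€1,064 billion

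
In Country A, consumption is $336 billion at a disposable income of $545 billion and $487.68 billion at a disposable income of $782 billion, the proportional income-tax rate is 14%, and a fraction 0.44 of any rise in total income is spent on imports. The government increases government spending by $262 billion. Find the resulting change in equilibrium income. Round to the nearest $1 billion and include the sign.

MPC = ΔC/ΔYd = (487.68 − 336)/(782 − 545) = 151.68/237 = 0.64.
Spending multiplier = 1/(1 − c(1−t) + m) = 1/(1 − 0.64×0.86 + 0.44) = 1/0.8896 ≈ 1.124.
ΔY = k × ΔG = (+$262 billion) / 0.8896 ≈ +$295 billion.

+$295 billion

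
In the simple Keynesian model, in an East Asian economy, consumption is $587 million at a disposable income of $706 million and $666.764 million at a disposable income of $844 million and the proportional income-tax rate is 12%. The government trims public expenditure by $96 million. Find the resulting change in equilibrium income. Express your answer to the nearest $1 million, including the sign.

MPC = ΔC/ΔYd = (666.764 − 587)/(844 − 706) = 79.764/138 = 0.578.
Spending multiplier = 1/(1 − c(1−t)) = 1/(1 − 0.578×0.88) = 1/0.49136 ≈ 2.035.
ΔY = k × ΔG = (−$96 million) / 0.49136 ≈ −$195 million.

−$195 million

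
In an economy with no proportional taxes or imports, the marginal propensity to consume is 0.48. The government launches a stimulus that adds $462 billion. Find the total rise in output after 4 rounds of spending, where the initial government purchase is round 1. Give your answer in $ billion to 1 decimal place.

Round 1 adds ΔG = $462 billion; each later round is MPC = 0.48 times the previous.
After 4 rounds: 462 + 221.76 + 106.4448 + 51.093504 = ΔG·(1 − c^4)/(1 − c) = 462 × (1 − 0.05308416)/0.52 ≈ $841.3 billion.

$841.3 billion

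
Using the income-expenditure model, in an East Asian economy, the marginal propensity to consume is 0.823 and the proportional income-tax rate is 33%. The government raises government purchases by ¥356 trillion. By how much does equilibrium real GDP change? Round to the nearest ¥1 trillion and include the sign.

+¥794 trillion

Spending multiplier = 1/(1 − c(1−t)) = 1/(1 − 0.823×0.67) = 1/0.44859 ≈ 2.229.
ΔY = k × ΔG = (+¥356 trillion) / 0.44859 ≈ +¥794 trillion.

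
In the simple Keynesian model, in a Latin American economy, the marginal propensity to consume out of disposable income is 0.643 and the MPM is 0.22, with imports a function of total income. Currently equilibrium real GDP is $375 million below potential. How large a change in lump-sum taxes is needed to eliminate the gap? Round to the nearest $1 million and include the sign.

Spending multiplier = 1/(1 − c + m) = 1/(1 − 0.643 + 0.22) = 1/0.577 ≈ 1.733.
Tax multiplier = −c·k = −0.643/0.577 ≈ −1.114. Need ΔY = +$375 million, so ΔT = ΔY/(−c·k) = −(+$375 million) × 0.577 / 0.643 ≈ −$337 million.
The government should cut lump-sum taxes by $337 million.

−$337 million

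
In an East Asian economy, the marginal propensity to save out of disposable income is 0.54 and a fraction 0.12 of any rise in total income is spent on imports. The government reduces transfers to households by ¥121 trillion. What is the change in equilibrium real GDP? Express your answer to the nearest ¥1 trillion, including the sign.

MPC = 1 − MPS = 1 − 0.54 = 0.46.
The transfer change shifts disposable income by −¥121 trillion, so first-round consumption changes by c·ΔTR = 0.46 × (−¥121 trillion) = −¥55.66 trillion.
Expenditure multiplier = 1/(1 − c + m) = 1/(1 − 0.46 + 0.12) = 1/0.66 ≈ 1.515.
The transfer multiplier is c × k ≈ 0.697, so ΔY = k × (c·ΔTR) = (−¥55.66 trillion) / 0.66 ≈ −¥84 trillion.

−¥84 trillion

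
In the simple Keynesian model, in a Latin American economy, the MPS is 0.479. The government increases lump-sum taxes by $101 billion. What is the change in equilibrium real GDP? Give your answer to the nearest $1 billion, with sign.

−$110 billion

MPC = 1 − MPS = 1 − 0.479 = 0.521.
A lump-sum tax change of +$101 billion shifts disposable income by −$101 billion; first-round consumption changes by −c × ΔT = −0.521 × (+$101 billion) = −$52.621 billion.
Expenditure multiplier = 1/(1 − MPC) = 1/(1 − 0.521) = 1/0.479 ≈ 2.088.
The tax multiplier is −c × k ≈ −1.088, so ΔY = k × (−c·ΔT) = (−$52.621 billion) / 0.479 ≈ −$110 billion.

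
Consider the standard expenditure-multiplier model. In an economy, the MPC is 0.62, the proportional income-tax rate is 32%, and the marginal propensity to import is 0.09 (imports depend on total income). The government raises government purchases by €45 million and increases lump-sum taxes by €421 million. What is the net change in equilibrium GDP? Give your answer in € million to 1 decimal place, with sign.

−€323.2 million

Expenditure multiplier = 1/(1 − c(1−t) + m) = 1/(1 − 0.62×0.68 + 0.09) = 1/0.6684 ≈ 1.496.
ΔG contributes k·ΔG = (+€45 million) / 0.6684 ≈ +€67.3 million.
ΔT of +€421 million changes first-round spending by −c·ΔT = −€261.02 million, contributing k·(−c·ΔT) = (−€261.02 million) / 0.6684 ≈ −€390.5 million.
Net ΔY = k(ΔG − c·ΔT) = (−€216.02 million) / 0.6684 ≈ −€323.2 million.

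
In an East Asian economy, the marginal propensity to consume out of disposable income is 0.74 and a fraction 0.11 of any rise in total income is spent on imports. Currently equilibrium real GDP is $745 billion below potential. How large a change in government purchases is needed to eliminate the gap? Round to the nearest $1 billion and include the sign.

+$276 billion

Spending multiplier = 1/(1 − c + m) = 1/(1 − 0.74 + 0.11) = 1/0.37 ≈ 2.703.
Need ΔY = +$745 billion, so ΔG = ΔY/k = (+$745 billion) × 0.37 ≈ +$276 billion.
The government should increase government purchases by $276 billion.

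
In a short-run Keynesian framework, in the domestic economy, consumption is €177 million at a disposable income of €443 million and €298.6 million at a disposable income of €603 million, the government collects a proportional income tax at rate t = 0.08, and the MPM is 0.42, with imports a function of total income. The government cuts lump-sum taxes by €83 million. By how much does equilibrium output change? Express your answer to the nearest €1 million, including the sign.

MPC = ΔC/ΔYd = (298.6 − 177)/(603 − 443) = 121.6/160 = 0.76.
A lump-sum tax change of −€83 million shifts disposable income by +€83 million; first-round consumption changes by −c × ΔT = −0.76 × (−€83 million) = +€63.08 million.
Expenditure multiplier = 1/(1 − c(1−t) + m) = 1/(1 − 0.76×0.92 + 0.42) = 1/0.7208 ≈ 1.387.
The tax multiplier is −c × k ≈ −1.054, so ΔY = k × (−c·ΔT) = (+€63.08 million) / 0.7208 ≈ +€88 million.

+€88 million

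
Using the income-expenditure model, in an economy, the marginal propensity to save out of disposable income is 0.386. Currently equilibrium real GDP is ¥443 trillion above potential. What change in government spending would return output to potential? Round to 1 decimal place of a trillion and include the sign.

MPC = 1 − MPS = 1 − 0.386 = 0.614.
Spending multiplier = 1/(1 − MPC) = 1/(1 − 0.614) = 1/0.386 ≈ 2.591.
Need ΔY = −¥443 trillion, so ΔG = ΔY/k = (−¥443 trillion) × 0.386 ≈ −¥171 trillion.
The government should cut government spending by ¥171 trillion.

−¥171.0 trillion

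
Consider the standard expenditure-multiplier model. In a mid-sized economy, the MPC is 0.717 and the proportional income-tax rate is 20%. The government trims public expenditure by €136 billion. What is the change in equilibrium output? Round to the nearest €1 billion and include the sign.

−€319 billion

Expenditure multiplier = 1/(1 − c(1−t)) = 1/(1 − 0.717×0.8) = 1/0.4264 ≈ 2.345.
ΔY = k × ΔG = (−€136 billion) / 0.4264 ≈ −€319 billion.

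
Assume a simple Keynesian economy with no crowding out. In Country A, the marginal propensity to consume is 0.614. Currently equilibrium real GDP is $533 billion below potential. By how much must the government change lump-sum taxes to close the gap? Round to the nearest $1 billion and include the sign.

−$335 billion

Spending multiplier = 1/(1 − MPC) = 1/(1 − 0.614) = 1/0.386 ≈ 2.591.
Tax multiplier = −c·k = −0.614/0.386 ≈ −1.591. Need ΔY = +$533 billion, so ΔT = ΔY/(−c·k) = −(+$533 billion) × 0.386 / 0.614 ≈ −$335 billion.
The government should cut lump-sum taxes by $335 billion.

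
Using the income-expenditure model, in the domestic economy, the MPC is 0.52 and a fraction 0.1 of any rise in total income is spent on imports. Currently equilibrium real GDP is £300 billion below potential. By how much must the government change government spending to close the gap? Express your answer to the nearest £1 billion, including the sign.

Spending multiplier = 1/(1 − c + m) = 1/(1 − 0.52 + 0.1) = 1/0.58 ≈ 1.724.
Need ΔY = +£300 billion, so ΔG = ΔY/k = (+£300 billion) × 0.58 = +£174 billion.
The government should increase government spending by £174 billion.

+£174 billion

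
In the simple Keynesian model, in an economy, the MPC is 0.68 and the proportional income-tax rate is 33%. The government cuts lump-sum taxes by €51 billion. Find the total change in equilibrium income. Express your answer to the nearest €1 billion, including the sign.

A lump-sum tax change of −€51 billion shifts disposable income by +€51 billion; first-round consumption changes by −c × ΔT = −0.68 × (−€51 billion) = +€34.68 billion.
Expenditure multiplier = 1/(1 − c(1−t)) = 1/(1 − 0.68×0.67) = 1/0.5444 ≈ 1.837.
The tax multiplier is −c × k ≈ −1.249, so ΔY = k × (−c·ΔT) = (+€34.68 billion) / 0.5444 ≈ +€64 billion.

+€64 billion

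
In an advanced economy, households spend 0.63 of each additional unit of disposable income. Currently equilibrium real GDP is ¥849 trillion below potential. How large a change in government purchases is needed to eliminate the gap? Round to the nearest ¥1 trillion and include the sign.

+¥314 trillion

Spending multiplier = 1/(1 − MPC) = 1/(1 − 0.63) = 1/0.37 ≈ 2.703.
Need ΔY = +¥849 trillion, so ΔG = ΔY/k = (+¥849 trillion) × 0.37 ≈ +¥314 trillion.
The government should increase government purchases by ¥314 trillion.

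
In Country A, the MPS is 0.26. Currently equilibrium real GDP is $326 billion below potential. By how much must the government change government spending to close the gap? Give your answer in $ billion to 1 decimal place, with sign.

MPC = 1 − MPS = 1 − 0.26 = 0.74.
Spending multiplier = 1/(1 − MPC) = 1/(1 − 0.74) = 1/0.26 ≈ 3.846.
Need ΔY = +$326 billion, so ΔG = ΔY/k = (+$326 billion) × 0.26 ≈ +$84.8 billion.
The government should increase government spending by $84.8 billion.

+$84.8 billion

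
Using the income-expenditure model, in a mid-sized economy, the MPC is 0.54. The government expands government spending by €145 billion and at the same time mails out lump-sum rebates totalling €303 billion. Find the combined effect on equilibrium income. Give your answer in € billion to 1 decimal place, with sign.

Expenditure multiplier = 1/(1 − MPC) = 1/(1 − 0.54) = 1/0.46 ≈ 2.174.
ΔG contributes k·ΔG = (+€145 billion) / 0.46 ≈ +€315.2 billion.
ΔT of −€303 billion changes first-round spending by −c·ΔT = +€163.62 billion, contributing k·(−c·ΔT) = (+€163.62 billion) / 0.46 ≈ +€355.7 billion.
Net ΔY = k(ΔG − c·ΔT) = (+€308.62 billion) / 0.46 ≈ +€670.9 billion.

+€670.9 billion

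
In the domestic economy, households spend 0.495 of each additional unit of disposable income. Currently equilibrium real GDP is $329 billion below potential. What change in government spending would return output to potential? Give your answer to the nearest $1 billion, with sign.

Spending multiplier = 1/(1 − MPC) = 1/(1 − 0.495) = 1/0.505 ≈ 1.98.
Need ΔY = +$329 billion, so ΔG = ΔY/k = (+$329 billion) × 0.505 ≈ +$166 billion.
The government should increase government spending by $166 billion.

+$166 billion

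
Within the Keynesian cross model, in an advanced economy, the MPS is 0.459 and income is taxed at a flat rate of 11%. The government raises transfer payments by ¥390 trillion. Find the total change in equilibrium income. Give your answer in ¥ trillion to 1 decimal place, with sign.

MPC = 1 − MPS = 1 − 0.459 = 0.541.
The transfer change shifts disposable income by +¥390 trillion, so first-round consumption changes by c·ΔTR = 0.541 × (+¥390 trillion) = +¥210.99 trillion.
Expenditure multiplier = 1/(1 − c(1−t)) = 1/(1 − 0.541×0.89) = 1/0.51851 ≈ 1.929.
The transfer multiplier is c × k ≈ 1.043, so ΔY = k × (c·ΔTR) = (+¥210.99 trillion) / 0.51851 ≈ +¥406.9 trillion.

+¥406.9 trillion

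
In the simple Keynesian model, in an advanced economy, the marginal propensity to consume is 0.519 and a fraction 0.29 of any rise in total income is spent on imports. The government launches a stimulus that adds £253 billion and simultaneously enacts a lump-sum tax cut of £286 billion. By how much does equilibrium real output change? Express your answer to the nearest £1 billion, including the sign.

Expenditure multiplier = 1/(1 − c + m) = 1/(1 − 0.519 + 0.29) = 1/0.771 ≈ 1.297.
ΔG contributes k·ΔG = (+£253 billion) / 0.771 ≈ +£328.1 billion.
ΔT of −£286 billion changes first-round spending by −c·ΔT = +£148.434 billion, contributing k·(−c·ΔT) = (+£148.434 billion) / 0.771 ≈ +£192.5 billion.
Net ΔY = k(ΔG − c·ΔT) = (+£401.434 billion) / 0.771 ≈ +£521 billion.

+£521 billion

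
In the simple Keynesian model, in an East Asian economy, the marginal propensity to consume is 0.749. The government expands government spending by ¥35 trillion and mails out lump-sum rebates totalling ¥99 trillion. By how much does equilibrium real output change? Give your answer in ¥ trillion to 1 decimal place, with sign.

+¥434.9 trillion

Expenditure multiplier = 1/(1 − MPC) = 1/(1 − 0.749) = 1/0.251 ≈ 3.984.
ΔG contributes k·ΔG = (+¥35 trillion) / 0.251 ≈ +¥139.4 trillion.
ΔT of −¥99 trillion changes first-round spending by −c·ΔT = +¥74.151 trillion, contributing k·(−c·ΔT) = (+¥74.151 trillion) / 0.251 ≈ +¥295.4 trillion.
Net ΔY = k(ΔG − c·ΔT) = (+¥109.151 trillion) / 0.251 ≈ +¥434.9 trillion.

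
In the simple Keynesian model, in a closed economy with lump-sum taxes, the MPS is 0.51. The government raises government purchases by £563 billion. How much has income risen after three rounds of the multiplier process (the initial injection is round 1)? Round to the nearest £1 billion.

£974 billion

MPC = 1 − MPS = 1 − 0.51 = 0.49.
Round 1 adds ΔG = £563 billion; each later round is MPC = 0.49 times the previous.
After 3 rounds: 563 + 275.87 + 135.1763 = ΔG·(1 − c^3)/(1 − c) = 563 × (1 − 0.117649)/0.51 ≈ £974 billion.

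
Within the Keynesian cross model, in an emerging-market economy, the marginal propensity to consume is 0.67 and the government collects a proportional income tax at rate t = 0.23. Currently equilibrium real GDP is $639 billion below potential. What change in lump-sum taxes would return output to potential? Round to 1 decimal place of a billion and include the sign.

Spending multiplier = 1/(1 − c(1−t)) = 1/(1 − 0.67×0.77) = 1/0.4841 ≈ 2.066.
Tax multiplier = −c·k = −0.67/0.4841 ≈ −1.384. Need ΔY = +$639 billion, so ΔT = ΔY/(−c·k) = −(+$639 billion) × 0.4841 / 0.67 ≈ −$461.7 billion.
The government should cut lump-sum taxes by $461.7 billion.

−$461.7 billion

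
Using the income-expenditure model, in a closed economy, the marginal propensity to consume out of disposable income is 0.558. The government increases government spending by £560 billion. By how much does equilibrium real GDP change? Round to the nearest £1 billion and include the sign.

+£1,267 billion

Spending multiplier = 1/(1 − MPC) = 1/(1 − 0.558) = 1/0.442 ≈ 2.262.
ΔY = k × ΔG = (+£560 billion) / 0.442 ≈ +£1,267 billion.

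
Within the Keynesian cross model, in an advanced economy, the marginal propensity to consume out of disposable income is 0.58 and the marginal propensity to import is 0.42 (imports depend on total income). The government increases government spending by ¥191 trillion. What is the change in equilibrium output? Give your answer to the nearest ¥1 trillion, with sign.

+¥227 trillion

Government-spending multiplier = 1/(1 − c + m) = 1/(1 − 0.58 + 0.42) = 1/0.84 ≈ 1.19.
ΔY = k × ΔG = (+¥191 trillion) / 0.84 ≈ +¥227 trillion.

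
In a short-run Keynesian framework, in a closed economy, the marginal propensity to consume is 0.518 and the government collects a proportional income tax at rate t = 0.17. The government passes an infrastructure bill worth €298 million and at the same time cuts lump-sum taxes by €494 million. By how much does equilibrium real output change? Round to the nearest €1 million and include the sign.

+€972 million

Expenditure multiplier = 1/(1 − c(1−t)) = 1/(1 − 0.518×0.83) = 1/0.57006 ≈ 1.754.
ΔG contributes k·ΔG = (+€298 million) / 0.57006 ≈ +€522.8 million.
ΔT of −€494 million changes first-round spending by −c·ΔT = +€255.892 million, contributing k·(−c·ΔT) = (+€255.892 million) / 0.57006 ≈ +€448.9 million.
Net ΔY = k(ΔG − c·ΔT) = (+€553.892 million) / 0.57006 ≈ +€972 million.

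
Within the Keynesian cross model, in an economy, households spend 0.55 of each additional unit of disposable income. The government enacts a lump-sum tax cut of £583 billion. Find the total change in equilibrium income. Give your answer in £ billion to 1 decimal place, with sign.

A lump-sum tax change of −£583 billion shifts disposable income by +£583 billion; first-round consumption changes by −c × ΔT = −0.55 × (−£583 billion) = +£320.65 billion.
Expenditure multiplier = 1/(1 − MPC) = 1/(1 − 0.55) = 1/0.45 ≈ 2.222.
The tax multiplier is −c × k ≈ −1.222, so ΔY = k × (−c·ΔT) = (+£320.65 billion) / 0.45 ≈ +£712.6 billion.

+£712.6 billion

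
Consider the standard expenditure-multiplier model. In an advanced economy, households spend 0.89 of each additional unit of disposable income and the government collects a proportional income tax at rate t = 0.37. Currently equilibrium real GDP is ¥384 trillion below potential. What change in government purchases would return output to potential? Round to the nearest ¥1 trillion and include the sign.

Spending multiplier = 1/(1 − c(1−t)) = 1/(1 − 0.89×0.63) = 1/0.4393 ≈ 2.276.
Need ΔY = +¥384 trillion, so ΔG = ΔY/k = (+¥384 trillion) × 0.4393 ≈ +¥169 trillion.
The government should increase government purchases by ¥169 trillion.

+¥169 trillion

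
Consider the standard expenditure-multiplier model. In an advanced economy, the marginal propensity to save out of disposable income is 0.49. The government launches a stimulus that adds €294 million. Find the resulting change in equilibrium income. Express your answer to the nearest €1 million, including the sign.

+€600 million

MPC = 1 − MPS = 1 − 0.49 = 0.51.
Expenditure multiplier = 1/(1 − MPC) = 1/(1 − 0.51) = 1/0.49 ≈ 2.041.
ΔY = k × ΔG = (+€294 million) / 0.49 = +€600 million.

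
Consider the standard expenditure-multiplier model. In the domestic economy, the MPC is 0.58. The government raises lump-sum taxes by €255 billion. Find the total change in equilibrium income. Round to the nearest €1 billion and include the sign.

−€352 billion

A lump-sum tax change of +€255 billion shifts disposable income by −€255 billion; first-round consumption changes by −c × ΔT = −0.58 × (+€255 billion) = −€147.9 billion.
Expenditure multiplier = 1/(1 − MPC) = 1/(1 − 0.58) = 1/0.42 ≈ 2.381.
The tax multiplier is −c × k ≈ −1.381, so ΔY = k × (−c·ΔT) = (−€147.9 billion) / 0.42 ≈ −€352 billion.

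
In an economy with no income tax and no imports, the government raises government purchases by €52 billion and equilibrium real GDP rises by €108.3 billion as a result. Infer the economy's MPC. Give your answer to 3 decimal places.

0.520

Implied spending multiplier k = ΔY/ΔG = 108.3/52 ≈ 2.0827.
Since k = 1/(1 − MPC), MPC = 1 − 1/k = 1 − ΔG/ΔY = 1 − 52/108.3 ≈ 0.520.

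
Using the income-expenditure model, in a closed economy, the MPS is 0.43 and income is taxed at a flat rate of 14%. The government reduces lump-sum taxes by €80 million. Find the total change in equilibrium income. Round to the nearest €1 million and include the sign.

+€89 million

MPC = 1 − MPS = 1 − 0.43 = 0.57.
A lump-sum tax change of −€80 million shifts disposable income by +€80 million; first-round consumption changes by −c × ΔT = −0.57 × (−€80 million) = +€45.6 million.
Expenditure multiplier = 1/(1 − c(1−t)) = 1/(1 − 0.57×0.86) = 1/0.5098 ≈ 1.962.
The tax multiplier is −c × k ≈ −1.118, so ΔY = k × (−c·ΔT) = (+€45.6 million) / 0.5098 ≈ +€89 million.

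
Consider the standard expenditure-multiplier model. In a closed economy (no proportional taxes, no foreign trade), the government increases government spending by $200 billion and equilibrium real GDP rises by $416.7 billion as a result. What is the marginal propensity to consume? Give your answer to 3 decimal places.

Implied spending multiplier k = ΔY/ΔG = 416.7/200 = 2.0835.
Since k = 1/(1 − MPC), MPC = 1 − 1/k = 1 − ΔG/ΔY = 1 − 200/416.7 ≈ 0.520.

0.520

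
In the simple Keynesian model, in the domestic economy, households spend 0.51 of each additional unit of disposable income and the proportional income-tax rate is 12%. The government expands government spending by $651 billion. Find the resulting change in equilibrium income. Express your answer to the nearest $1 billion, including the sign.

+$1,181 billion

Spending multiplier = 1/(1 − c(1−t)) = 1/(1 − 0.51×0.88) = 1/0.5512 ≈ 1.814.
ΔY = k × ΔG = (+$651 billion) / 0.5512 ≈ +$1,181 billion.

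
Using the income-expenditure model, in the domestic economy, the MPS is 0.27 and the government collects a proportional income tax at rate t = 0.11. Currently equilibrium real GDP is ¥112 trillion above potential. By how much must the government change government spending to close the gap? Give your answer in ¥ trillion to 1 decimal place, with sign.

MPC = 1 − MPS = 1 − 0.27 = 0.73.
Spending multiplier = 1/(1 − c(1−t)) = 1/(1 − 0.73×0.89) = 1/0.3503 ≈ 2.855.
Need ΔY = −¥112 trillion, so ΔG = ΔY/k = (−¥112 trillion) × 0.3503 ≈ −¥39.2 trillion.
The government should cut government spending by ¥39.2 trillion.

−¥39.2 trillion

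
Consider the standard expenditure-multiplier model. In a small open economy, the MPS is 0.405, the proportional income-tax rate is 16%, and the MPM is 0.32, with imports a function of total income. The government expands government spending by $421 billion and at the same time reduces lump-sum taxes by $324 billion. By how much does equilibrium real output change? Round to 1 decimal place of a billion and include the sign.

+$748.3 billion

MPC = 1 − MPS = 1 − 0.405 = 0.595.
Expenditure multiplier = 1/(1 − c(1−t) + m) = 1/(1 − 0.595×0.84 + 0.32) = 1/0.8202 ≈ 1.219.
ΔG contributes k·ΔG = (+$421 billion) / 0.8202 ≈ +$513.3 billion.
ΔT of −$324 billion changes first-round spending by −c·ΔT = +$192.78 billion, contributing k·(−c·ΔT) = (+$192.78 billion) / 0.8202 ≈ +$235 billion.
Net ΔY = k(ΔG − c·ΔT) = (+$613.78 billion) / 0.8202 ≈ +$748.3 billion.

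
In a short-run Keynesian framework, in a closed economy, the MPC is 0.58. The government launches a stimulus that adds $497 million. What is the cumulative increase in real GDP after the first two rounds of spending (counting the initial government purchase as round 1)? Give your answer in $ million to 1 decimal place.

$785.3 million

Round 1 adds ΔG = $497 million; each later round is MPC = 0.58 times the previous.
After 2 rounds: 497 + 288.26 = ΔG·(1 − c^2)/(1 − c) = 497 × (1 − 0.3364)/0.42 ≈ $785.3 million.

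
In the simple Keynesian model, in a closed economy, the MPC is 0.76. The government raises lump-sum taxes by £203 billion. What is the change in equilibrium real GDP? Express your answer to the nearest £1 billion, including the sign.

−£643 billion

A lump-sum tax change of +£203 billion shifts disposable income by −£203 billion; first-round consumption changes by −c × ΔT = −0.76 × (+£203 billion) = −£154.28 billion.
Expenditure multiplier = 1/(1 − MPC) = 1/(1 − 0.76) = 1/0.24 ≈ 4.167.
The tax multiplier is −c × k ≈ −3.167, so ΔY = k × (−c·ΔT) = (−£154.28 billion) / 0.24 ≈ −£643 billion.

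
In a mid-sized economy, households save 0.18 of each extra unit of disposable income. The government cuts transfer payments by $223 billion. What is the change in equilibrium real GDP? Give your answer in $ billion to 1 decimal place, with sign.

−$1,015.9 billion

MPC = 1 − MPS = 1 − 0.18 = 0.82.
The transfer change shifts disposable income by −$223 billion, so first-round consumption changes by c·ΔTR = 0.82 × (−$223 billion) = −$182.86 billion.
Expenditure multiplier = 1/(1 − MPC) = 1/(1 − 0.82) = 1/0.18 ≈ 5.556.
The transfer multiplier is c × k ≈ 4.556, so ΔY = k × (c·ΔTR) = (−$182.86 billion) / 0.18 ≈ −$1,015.9 billion.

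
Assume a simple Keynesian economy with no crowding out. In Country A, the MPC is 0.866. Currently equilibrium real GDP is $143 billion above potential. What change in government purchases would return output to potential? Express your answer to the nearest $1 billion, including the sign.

Spending multiplier = 1/(1 − MPC) = 1/(1 − 0.866) = 1/0.134 ≈ 7.463.
Need ΔY = −$143 billion, so ΔG = ΔY/k = (−$143 billion) × 0.134 ≈ −$19 billion.
The government should cut government purchases by $19 billion.

−$19 billion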